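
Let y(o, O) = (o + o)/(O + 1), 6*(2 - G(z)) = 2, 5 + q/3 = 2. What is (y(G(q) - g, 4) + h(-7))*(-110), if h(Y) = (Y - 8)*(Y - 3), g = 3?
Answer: -49324/3 ≈ -16441.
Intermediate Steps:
q = -9 (q = -15 + 3*2 = -15 + 6 = -9)
G(z) = 5/3 (G(z) = 2 - ⅙*2 = 2 - ⅓ = 5/3)
h(Y) = (-8 + Y)*(-3 + Y)
y(o, O) = 2*o/(1 + O) (y(o, O) = (2*o)/(1 + O) = 2*o/(1 + O))
(y(G(q) - g, 4) + h(-7))*(-110) = (2*(5/3 - 1*3)/(1 + 4) + (24 + (-7)² - 11*(-7)))*(-110) = (2*(5/3 - 3)/5 + (24 + 49 + 77))*(-110) = (2*(-4/3)*(⅕) + 150)*(-110) = (-8/15 + 150)*(-110) = (2242/15)*(-110) = -49324/3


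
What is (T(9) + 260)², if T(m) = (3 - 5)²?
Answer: 69696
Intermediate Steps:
T(m) = 4 (T(m) = (-2)² = 4)
(T(9) + 260)² = (4 + 260)² = 264² = 69696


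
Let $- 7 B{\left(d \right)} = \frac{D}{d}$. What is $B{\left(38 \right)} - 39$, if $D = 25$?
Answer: $- \frac{10399}{266} \approx -39.094$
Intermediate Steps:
$B{\left(d \right)} = - \frac{25}{7 d}$ ($B{\left(d \right)} = - \frac{25 \frac{1}{d}}{7} = - \frac{25}{7 d}$)
$B{\left(38 \right)} - 39 = - \frac{25}{7 \cdot 38} - 39 = \left(- \frac{25}{7}\right) \frac{1}{38} - 39 = - \frac{25}{266} - 39 = - \frac{10399}{266}$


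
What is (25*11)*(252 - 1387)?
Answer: -312125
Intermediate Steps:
(25*11)*(252 - 1387) = 275*(-1135) = -312125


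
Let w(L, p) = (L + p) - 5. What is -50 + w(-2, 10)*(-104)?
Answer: -362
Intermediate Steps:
w(L, p) = -5 + L + p
-50 + w(-2, 10)*(-104) = -50 + (-5 - 2 + 10)*(-104) = -50 + 3*(-104) = -50 - 312 = -362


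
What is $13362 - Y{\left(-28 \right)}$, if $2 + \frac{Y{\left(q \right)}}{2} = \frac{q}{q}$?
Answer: $13364$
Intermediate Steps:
$Y{\left(q \right)} = -2$ ($Y{\left(q \right)} = -4 + 2 \frac{q}{q} = -4 + 2 \cdot 1 = -4 + 2 = -2$)
$13362 - Y{\left(-28 \right)} = 13362 - -2 = 13362 + 2 = 13364$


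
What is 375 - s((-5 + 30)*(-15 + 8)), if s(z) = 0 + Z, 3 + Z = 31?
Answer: 347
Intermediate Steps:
Z = 28 (Z = -3 + 31 = 28)
s(z) = 28 (s(z) = 0 + 28 = 28)
375 - s((-5 + 30)*(-15 + 8)) = 375 - 1*28 = 375 - 28 = 347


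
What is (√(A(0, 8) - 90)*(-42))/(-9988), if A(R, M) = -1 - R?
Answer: 21*I*√91/4994 ≈ 0.040114*I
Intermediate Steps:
(√(A(0, 8) - 90)*(-42))/(-9988) = (√((-1 - 1*0) - 90)*(-42))/(-9988) = (√((-1 + 0) - 90)*(-42))*(-1/9988) = (√(-1 - 90)*(-42))*(-1/9988) = (√(-91)*(-42))*(-1/9988) = ((I*√91)*(-42))*(-1/9988) = -42*I*√91*(-1/9988) = 21*I*√91/4994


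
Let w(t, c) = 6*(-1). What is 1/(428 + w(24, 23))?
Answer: 1/422 ≈ 0.0023697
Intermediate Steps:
w(t, c) = -6
1/(428 + w(24, 23)) = 1/(428 - 6) = 1/422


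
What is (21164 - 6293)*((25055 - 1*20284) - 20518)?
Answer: -234173637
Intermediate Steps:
(21164 - 6293)*((25055 - 1*20284) - 20518) = 14871*((25055 - 20284) - 20518) = 14871*(4771 - 20518) = 14871*(-15747) = -234173637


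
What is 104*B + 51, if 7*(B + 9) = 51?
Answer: -891/7 ≈ -127.29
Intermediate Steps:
B = -12/7 (B = -9 + (1/7)*51 = -9 + 51/7 = -12/7 ≈ -1.7143)
104*B + 51 = 104*(-12/7) + 51 = -1248/7 + 51 = -891/7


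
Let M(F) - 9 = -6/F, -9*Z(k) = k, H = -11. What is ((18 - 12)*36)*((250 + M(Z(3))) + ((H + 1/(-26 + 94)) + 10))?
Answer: 1013526/17 ≈ 59619.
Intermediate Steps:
Z(k) = -k/9
M(F) = 9 - 6/F
((18 - 12)*36)*((250 + M(Z(3))) + ((H + 1/(-26 + 94)) + 10)) = ((18 - 12)*36)*((250 + (9 - 6/((-1/9*3)))) + ((-11 + 1/(-26 + 94)) + 10)) = (6*36)*((250 + (9 - 6/(-1/3))) + ((-11 + 1/68) + 10)) = 216*((250 + (9 - 6*(-3))) + ((-11 + 1/68) + 10)) = 216*((250 + (9 + 18)) + (-747/68 + 10)) = 216*((250 + 27) - 67/68) = 216*(277 - 67/68) = 216*(18769/68) = 1013526/17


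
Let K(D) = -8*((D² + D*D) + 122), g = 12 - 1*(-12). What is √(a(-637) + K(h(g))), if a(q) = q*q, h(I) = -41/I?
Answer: √14570867/6 ≈ 636.20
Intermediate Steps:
g = 24 (g = 12 + 12 = 24)
K(D) = -976 - 16*D² (K(D) = -8*((D² + D²) + 122) = -8*(2*D² + 122) = -8*(122 + 2*D²) = -976 - 16*D²)
a(q) = q²
√(a(-637) + K(h(g))) = √((-637)² + (-976 - 16*(-41/24)²)) = √(405769 + (-976 - 16*(-41*1/24)²)) = √(405769 + (-976 - 16*(-41/24)²)) = √(405769 + (-976 - 16*1681/576)) = √(405769 + (-976 - 1681/36)) = √(405769 - 36817/36) = √(14570867/36) = √14570867/6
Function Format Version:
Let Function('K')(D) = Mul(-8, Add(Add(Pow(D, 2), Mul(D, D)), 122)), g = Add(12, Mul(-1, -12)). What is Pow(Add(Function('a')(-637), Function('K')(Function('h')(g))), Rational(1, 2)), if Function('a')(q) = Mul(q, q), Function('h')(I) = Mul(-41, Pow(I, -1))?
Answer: Mul(Rational(1, 6), Pow(14570867, Rational(1, 2))) ≈ 636.20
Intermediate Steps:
g = 24 (g = Add(12, 12) = 24)
Function('K')(D) = Add(-976, Mul(-16, Pow(D, 2))) (Function('K')(D) = Mul(-8, Add(Add(Pow(D, 2), Pow(D, 2)), 122)) = Mul(-8, Add(Mul(2, Pow(D, 2)), 122)) = Mul(-8, Add(122, Mul(2, Pow(D, 2)))) = Add(-976, Mul(-16, Pow(D, 2))))
Function('a')(q) = Pow(q, 2)
Pow(Add(Function('a')(-637), Function('K')(Function('h')(g))), Rational(1, 2)) = Pow(Add(Pow(-637, 2), Add(-976, Mul(-16, Pow(Mul(-41, Pow(24, -1)), 2)))), Rational(1, 2)) = Pow(Add(405769, Add(-976, Mul(-16, Pow(Mul(-41, Rational(1, 24)), 2)))), Rational(1, 2)) = Pow(Add(405769, Add(-976, Mul(-16, Pow(Rational(-41, 24), 2)))), Rational(1, 2)) = Pow(Add(405769, Add(-976, Mul(-16, Rational(1681, 576)))), Rational(1, 2)) = Pow(Add(405769, Add(-976, Rational(-1681, 36))), Rational(1, 2)) = Pow(Add(405769, Rational(-36817, 36)), Rational(1, 2)) = Pow(Rational(14570867, 36), Rational(1, 2)) = Mul(Rational(1, 6), Pow(14570867, Rational(1, 2)))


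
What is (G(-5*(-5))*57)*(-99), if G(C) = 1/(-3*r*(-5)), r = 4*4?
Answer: -1881/80 ≈ -23.513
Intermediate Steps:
r = 16
G(C) = 1/240 (G(C) = 1/(-3*16*(-5)) = 1/(-48*(-5)) = 1/240)
(G(-5*(-5))*57)*(-99) = ((1/240)*57)*(-99) = (19/80)*(-99) = -1881/80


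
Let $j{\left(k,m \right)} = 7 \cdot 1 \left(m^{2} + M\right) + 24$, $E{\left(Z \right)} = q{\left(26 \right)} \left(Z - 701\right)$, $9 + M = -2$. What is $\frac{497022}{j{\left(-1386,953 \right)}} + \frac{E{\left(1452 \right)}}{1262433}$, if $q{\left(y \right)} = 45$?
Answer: $\frac{140384274246}{1337634029755} \approx 0.10495$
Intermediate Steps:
$M = -11$ ($M = -9 - 2 = -11$)
$E{\left(Z \right)} = -31545 + 45 Z$ ($E{\left(Z \right)} = 45 \left(Z - 701\right) = 45 \left(-701 + Z\right) = -31545 + 45 Z$)
$j{\left(k,m \right)} = -53 + 7 m^{2}$ ($j{\left(k,m \right)} = 7 \cdot 1 \left(m^{2} - 11\right) + 24 = 7 \cdot 1 \left(-11 + m^{2}\right) + 24 = 7 \left(-11 + m^{2}\right) + 24 = \left(-77 + 7 m^{2}\right) + 24 = -53 + 7 m^{2}$)
$\frac{497022}{j{\left(-1386,953 \right)}} + \frac{E{\left(1452 \right)}}{1262433} = \frac{497022}{-53 + 7 \cdot 953^{2}} + \frac{-31545 + 45 \cdot 1452}{1262433} = \frac{497022}{-53 + 7 \cdot 908209} + \left(-31545 + 65340\right) \frac{1}{1262433} = \frac{497022}{-53 + 6357463} + 33795 \cdot \frac{1}{1262433} = \frac{497022}{6357410} + \frac{11265}{420811} = 497022 \cdot \frac{1}{6357410} + \frac{11265}{420811} = \frac{248511}{3178705} + \frac{11265}{420811} = \frac{140384274246}{1337634029755}$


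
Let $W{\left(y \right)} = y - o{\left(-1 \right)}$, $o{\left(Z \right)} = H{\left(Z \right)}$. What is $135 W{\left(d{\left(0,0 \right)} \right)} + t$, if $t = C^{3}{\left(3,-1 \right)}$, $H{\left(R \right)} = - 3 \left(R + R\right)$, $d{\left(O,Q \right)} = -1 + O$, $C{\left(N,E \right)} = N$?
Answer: $-918$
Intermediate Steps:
$H{\left(R \right)} = - 6 R$ ($H{\left(R \right)} = - 3 \cdot 2 R = - 6 R$)
$o{\left(Z \right)} = - 6 Z$
$W{\left(y \right)} = -6 + y$ ($W{\left(y \right)} = y - \left(-6\right) \left(-1\right) = y - 6 = -6 + y$)
$t = 27$ ($t = 3^{3} = 27$)
$135 W{\left(d{\left(0,0 \right)} \right)} + t = 135 \left(-6 + \left(-1 + 0\right)\right) + 27 = 135 \left(-6 - 1\right) + 27 = 135 \left(-7\right) + 27 = -945 + 27 = -918$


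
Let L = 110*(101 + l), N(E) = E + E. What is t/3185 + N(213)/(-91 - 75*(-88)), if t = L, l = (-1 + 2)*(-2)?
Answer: 14447964/4146233 ≈ 3.4846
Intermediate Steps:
l = -2 (l = 1*(-2) = -2)
N(E) = 2*E
L = 10890 (L = 110*(101 - 2) = 110*99 = 10890)
t = 10890
t/3185 + N(213)/(-91 - 75*(-88)) = 10890/3185 + (2*213)/(-91 - 75*(-88)) = 10890*(1/3185) + 426/(-91 + 6600) = 2178/637 + 426/6509 = 14447964/4146233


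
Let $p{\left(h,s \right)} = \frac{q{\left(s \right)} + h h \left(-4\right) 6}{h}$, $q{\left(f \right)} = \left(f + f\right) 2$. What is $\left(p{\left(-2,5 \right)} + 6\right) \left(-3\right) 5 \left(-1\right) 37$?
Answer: $24420$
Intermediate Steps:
$q{\left(f \right)} = 4 f$ ($q{\left(f \right)} = 2 f 2 = 4 f$)
$p{\left(h,s \right)} = \frac{- 24 h^{2} + 4 s}{h}$ ($p{\left(h,s \right)} = \frac{4 s + h h \left(-4\right) 6}{h} = \frac{4 s + h - 4 h 6}{h} = \frac{4 s + h \left(- 24 h\right)}{h} = \frac{4 s - 24 h^{2}}{h} = \frac{- 24 h^{2} + 4 s}{h}$)
$\left(p{\left(-2,5 \right)} + 6\right) \left(-3\right) 5 \left(-1\right) 37 = \left(\left(\left(-24\right) \left(-2\right) + 4 \cdot 5 \frac{1}{-2}\right) + 6\right) \left(-3\right) 5 \left(-1\right) 37 = \left(\left(48 + 4 \cdot 5 \left(- \frac{1}{2}\right)\right) + 6\right) \left(-3\right) \left(-5\right) 37 = \left(\left(48 - 10\right) + 6\right) \left(-3\right) \left(-5\right) 37 = \left(38 + 6\right) \left(-3\right) \left(-5\right) 37 = 44 \left(-3\right) \left(-5\right) 37 = \left(-132\right) \left(-5\right) 37 = 660 \cdot 37 = 24420$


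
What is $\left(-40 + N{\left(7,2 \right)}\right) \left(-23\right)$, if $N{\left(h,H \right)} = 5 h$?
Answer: $115$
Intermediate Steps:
$\left(-40 + N{\left(7,2 \right)}\right) \left(-23\right) = \left(-40 + 5 \cdot 7\right) \left(-23\right) = \left(-40 + 35\right) \left(-23\right) = \left(-5\right) \left(-23\right) = 115$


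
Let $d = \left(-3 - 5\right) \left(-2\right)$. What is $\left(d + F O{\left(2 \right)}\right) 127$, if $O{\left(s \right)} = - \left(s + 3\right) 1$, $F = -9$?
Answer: $7747$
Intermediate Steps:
$O{\left(s \right)} = -3 - s$ ($O{\left(s \right)} = - \left(3 + s\right) 1 = - (3 + s) = -3 - s$)
$d = 16$ ($d = \left(-8\right) \left(-2\right) = 16$)
$\left(d + F O{\left(2 \right)}\right) 127 = \left(16 - 9 \left(-3 - 2\right)\right) 127 = \left(16 - -45\right) 127 = \left(16 + 45\right) 127 = 61 \cdot 127 = 7747$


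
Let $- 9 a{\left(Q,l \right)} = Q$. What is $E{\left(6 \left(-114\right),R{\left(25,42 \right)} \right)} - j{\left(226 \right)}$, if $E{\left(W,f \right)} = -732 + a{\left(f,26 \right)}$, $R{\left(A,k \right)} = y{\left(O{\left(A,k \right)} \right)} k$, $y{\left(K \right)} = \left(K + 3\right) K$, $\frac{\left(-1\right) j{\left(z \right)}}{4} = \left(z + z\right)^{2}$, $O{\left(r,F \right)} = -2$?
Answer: $\frac{2449480}{3} \approx 8.1649 \cdot 10^{5}$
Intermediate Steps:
$j{\left(z \right)} = - 16 z^{2}$ ($j{\left(z \right)} = - 4 \left(z + z\right)^{2} = - 4 \left(2 z\right)^{2} = - 4 \cdot 4 z^{2} = - 16 z^{2}$)
$y{\left(K \right)} = K \left(3 + K\right)$ ($y{\left(K \right)} = \left(3 + K\right) K = K \left(3 + K\right)$)
$R{\left(A,k \right)} = - 2 k$ ($R{\left(A,k \right)} = - 2 \left(3 - 2\right) k = \left(-2\right) 1 k = - 2 k$)
$a{\left(Q,l \right)} = - \frac{Q}{9}$
$E{\left(W,f \right)} = -732 - \frac{f}{9}$
$E{\left(6 \left(-114\right),R{\left(25,42 \right)} \right)} - j{\left(226 \right)} = \left(-732 - \frac{\left(-2\right) 42}{9}\right) - - 16 \cdot 226^{2} = \left(-732 - - \frac{28}{3}\right) - \left(-16\right) 51076 = \left(-732 + \frac{28}{3}\right) - -817216 = - \frac{2168}{3} + 817216 = \frac{2449480}{3}$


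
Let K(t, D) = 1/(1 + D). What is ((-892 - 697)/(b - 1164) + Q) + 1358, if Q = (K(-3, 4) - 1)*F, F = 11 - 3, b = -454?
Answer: 10942389/8090 ≈ 1352.6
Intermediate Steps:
F = 8
Q = -32/5 (Q = (1/(1 + 4) - 1)*8 = (1/5 - 1)*8 = (⅕ - 1)*8 = -⅘*8 = -32/5 ≈ -6.4000)
((-892 - 697)/(b - 1164) + Q) + 1358 = ((-892 - 697)/(-454 - 1164) - 32/5) + 1358 = (-1589/(-1618) - 32/5) + 1358 = (-1589*(-1/1618) - 32/5) + 1358 = (1589/1618 - 32/5) + 1358 = -43831/8090 + 1358 = 10942389/8090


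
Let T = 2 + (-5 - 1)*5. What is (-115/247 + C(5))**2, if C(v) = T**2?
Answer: 37455022089/61009 ≈ 6.1393e+5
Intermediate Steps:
T = -28 (T = 2 - 6*5 = 2 - 30 = -28)
C(v) = 784 (C(v) = (-28)**2 = 784)
(-115/247 + C(5))**2 = (-115/247 + 784)**2 = (193533/247)**2 = 37455022089/61009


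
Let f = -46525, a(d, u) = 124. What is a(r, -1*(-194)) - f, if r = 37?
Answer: 46649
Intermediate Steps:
a(r, -1*(-194)) - f = 124 - 1*(-46525) = 124 + 46525 = 46649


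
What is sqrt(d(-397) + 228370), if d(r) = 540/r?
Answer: 5*sqrt(1439718118)/397 ≈ 477.88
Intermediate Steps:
sqrt(d(-397) + 228370) = sqrt(540/(-397) + 228370) = sqrt(540*(-1/397) + 228370) = sqrt(-540/397 + 228370) = sqrt(90662350/397) = 5*sqrt(1439718118)/397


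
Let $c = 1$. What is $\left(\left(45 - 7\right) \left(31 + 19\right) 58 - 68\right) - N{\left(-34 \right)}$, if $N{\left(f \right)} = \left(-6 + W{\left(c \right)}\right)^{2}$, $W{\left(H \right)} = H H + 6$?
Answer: $110131$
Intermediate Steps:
$W{\left(H \right)} = 6 + H^{2}$ ($W{\left(H \right)} = H^{2} + 6 = 6 + H^{2}$)
$N{\left(f \right)} = 1$ ($N{\left(f \right)} = \left(-6 + \left(6 + 1^{2}\right)\right)^{2} = \left(-6 + \left(6 + 1\right)\right)^{2} = \left(-6 + 7\right)^{2} = 1^{2} = 1$)
$\left(\left(45 - 7\right) \left(31 + 19\right) 58 - 68\right) - N{\left(-34 \right)} = \left(\left(45 - 7\right) \left(31 + 19\right) 58 - 68\right) - 1 = \left(38 \cdot 50 \cdot 58 - 68\right) - 1 = \left(1900 \cdot 58 - 68\right) - 1 = \left(110200 - 68\right) - 1 = 110132 - 1 = 110131$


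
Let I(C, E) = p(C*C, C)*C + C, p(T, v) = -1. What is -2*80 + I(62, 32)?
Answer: -160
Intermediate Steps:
I(C, E) = 0 (I(C, E) = -C + C = 0)
-2*80 + I(62, 32) = -2*80 + 0 = -160 + 0 = -160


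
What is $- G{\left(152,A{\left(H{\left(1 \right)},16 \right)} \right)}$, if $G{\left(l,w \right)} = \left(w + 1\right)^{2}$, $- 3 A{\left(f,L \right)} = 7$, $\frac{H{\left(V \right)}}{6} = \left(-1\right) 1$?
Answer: $- \frac{16}{9} \approx -1.7778$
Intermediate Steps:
$H{\left(V \right)} = -6$ ($H{\left(V \right)} = 6 \left(\left(-1\right) 1\right) = 6 \left(-1\right) = -6$)
$A{\left(f,L \right)} = - \frac{7}{3}$ ($A{\left(f,L \right)} = \left(- \frac{1}{3}\right) 7 = - \frac{7}{3}$)
$G{\left(l,w \right)} = \left(1 + w\right)^{2}$
$- G{\left(152,A{\left(H{\left(1 \right)},16 \right)} \right)} = - \left(1 - \frac{7}{3}\right)^{2} = - \left(- \frac{4}{3}\right)^{2} = \left(-1\right) \frac{16}{9} = - \frac{16}{9}$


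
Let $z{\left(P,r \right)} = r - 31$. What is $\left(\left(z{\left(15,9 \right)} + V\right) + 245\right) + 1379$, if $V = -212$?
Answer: $1390$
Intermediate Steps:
$z{\left(P,r \right)} = -31 + r$
$\left(\left(z{\left(15,9 \right)} + V\right) + 245\right) + 1379 = \left(\left(\left(-31 + 9\right) - 212\right) + 245\right) + 1379 = \left(\left(-22 - 212\right) + 245\right) + 1379 = \left(-234 + 245\right) + 1379 = 11 + 1379 = 1390$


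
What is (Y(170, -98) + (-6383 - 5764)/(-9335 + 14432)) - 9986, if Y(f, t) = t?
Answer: -17136765/1699 ≈ -10086.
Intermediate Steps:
(Y(170, -98) + (-6383 - 5764)/(-9335 + 14432)) - 9986 = (-98 + (-6383 - 5764)/(-9335 + 14432)) - 9986 = (-98 - 12147/5097) - 9986 = (-98 - 12147*1/5097) - 9986 = (-98 - 4049/1699) - 9986 = -170551/1699 - 9986 = -17136765/1699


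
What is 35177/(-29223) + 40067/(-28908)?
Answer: -81028691/31288092 ≈ -2.5898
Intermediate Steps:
35177/(-29223) + 40067/(-28908) = 35177*(-1/29223) + 40067*(-1/28908) = -35177/29223 - 40067/28908 = -81028691/31288092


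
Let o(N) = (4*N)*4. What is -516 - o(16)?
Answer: -772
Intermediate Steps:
o(N) = 16*N
-516 - o(16) = -516 - 16*16 = -516 - 1*256 = -516 - 256 = -772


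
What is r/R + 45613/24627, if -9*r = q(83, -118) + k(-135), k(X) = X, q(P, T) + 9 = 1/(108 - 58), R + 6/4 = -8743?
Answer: 59770335184/32302620225 ≈ 1.8503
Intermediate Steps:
R = -17489/2 (R = -3/2 - 8743 = -17489/2 ≈ -8744.5)
q(P, T) = -449/50 (q(P, T) = -9 + 1/(108 - 58) = -9 + 1/50 = -449/50)
r = 7199/450 (r = -(-449/50 - 135)/9 = -1/9*(-7199/50) = 7199/450 ≈ 15.998)
r/R + 45613/24627 = 7199/(450*(-17489/2)) + 45613/24627 = (7199/450)*(-2/17489) + 45613*(1/24627) = -7199/3935025 + 45613/24627 = 59770335184/32302620225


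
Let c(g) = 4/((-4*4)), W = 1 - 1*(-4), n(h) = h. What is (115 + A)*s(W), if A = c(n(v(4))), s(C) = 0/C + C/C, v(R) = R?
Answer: 459/4 ≈ 114.75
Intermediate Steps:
W = 5 (W = 1 + 4 = 5)
s(C) = 1 (s(C) = 0 + 1 = 1)
c(g) = -¼ (c(g) = 4/(-16) = 4*(-1/16) = -¼)
A = -¼ ≈ -0.25000
(115 + A)*s(W) = (115 - ¼)*1 = (459/4)*1 = 459/4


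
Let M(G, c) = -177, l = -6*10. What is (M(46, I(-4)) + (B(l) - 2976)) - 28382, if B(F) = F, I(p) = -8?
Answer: -31595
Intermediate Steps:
l = -60
(M(46, I(-4)) + (B(l) - 2976)) - 28382 = (-177 + (-60 - 2976)) - 28382 = (-177 - 3036) - 28382 = -3213 - 28382 = -31595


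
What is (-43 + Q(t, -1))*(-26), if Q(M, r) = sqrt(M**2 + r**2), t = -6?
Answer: 1118 - 26*sqrt(37) ≈ 959.85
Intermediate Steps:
(-43 + Q(t, -1))*(-26) = (-43 + sqrt((-6)**2 + (-1)**2))*(-26) = (-43 + sqrt(36 + 1))*(-26) = (-43 + sqrt(37))*(-26) = 1118 - 26*sqrt(37)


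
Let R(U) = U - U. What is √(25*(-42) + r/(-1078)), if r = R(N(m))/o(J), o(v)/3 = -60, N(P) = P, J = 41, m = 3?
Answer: 5*I*√42 ≈ 32.404*I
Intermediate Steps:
R(U) = 0
o(v) = -180 (o(v) = 3*(-60) = -180)
r = 0 (r = 0/(-180) = 0*(-1/180) = 0)
√(25*(-42) + r/(-1078)) = √(25*(-42) + 0/(-1078)) = √(-1050 + 0*(-1/1078)) = √(-1050 + 0) = √(-1050) = 5*I*√42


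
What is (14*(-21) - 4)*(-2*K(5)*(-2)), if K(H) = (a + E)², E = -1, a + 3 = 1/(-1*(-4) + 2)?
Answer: -157642/9 ≈ -17516.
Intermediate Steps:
a = -17/6 (a = -3 + 1/(-1*(-4) + 2) = -3 + 1/(4 + 2) = -3 + 1/6 = -3 + ⅙ = -17/6 ≈ -2.8333)
K(H) = 529/36 (K(H) = (-17/6 - 1)² = (-23/6)² = 529/36)
(14*(-21) - 4)*(-2*K(5)*(-2)) = (14*(-21) - 4)*(-2*529/36*(-2)) = (-294 - 4)*(-529/18*(-2)) = -298*529/9 = -157642/9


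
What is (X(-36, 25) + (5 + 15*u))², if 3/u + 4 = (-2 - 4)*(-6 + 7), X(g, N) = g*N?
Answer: 3236401/4 ≈ 8.0910e+5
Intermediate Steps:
X(g, N) = N*g
u = -3/10 (u = 3/(-4 + (-2 - 4)*(-6 + 7)) = 3/(-4 - 6*1) = 3/(-4 - 6) = 3/(-10) = 3*(-⅒) = -3/10 ≈ -0.30000)
(X(-36, 25) + (5 + 15*u))² = (25*(-36) + (5 + 15*(-3/10)))² = (-900 + (5 - 9/2))² = (-900 + ½)² = (-1799/2)² = 3236401/4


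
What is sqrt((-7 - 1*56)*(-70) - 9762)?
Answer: 2*I*sqrt(1338) ≈ 73.157*I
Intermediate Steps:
sqrt((-7 - 1*56)*(-70) - 9762) = sqrt((-7 - 56)*(-70) - 9762) = sqrt(-63*(-70) - 9762) = sqrt(4410 - 9762) = sqrt(-5352) = 2*I*sqrt(1338)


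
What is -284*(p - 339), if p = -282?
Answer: 176364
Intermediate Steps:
-284*(p - 339) = -284*(-282 - 339) = -284*(-621) = 176364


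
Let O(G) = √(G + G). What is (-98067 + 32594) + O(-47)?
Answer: -65473 + I*√94 ≈ -65473.0 + 9.6954*I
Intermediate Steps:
O(G) = √2*√G (O(G) = √(2*G) = √2*√G)
(-98067 + 32594) + O(-47) = (-98067 + 32594) + √2*√(-47) = -65473 + √2*(I*√47) = -65473 + I*√94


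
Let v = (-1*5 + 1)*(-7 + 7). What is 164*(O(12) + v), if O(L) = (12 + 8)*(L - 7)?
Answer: 16400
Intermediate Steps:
v = 0 (v = (-5 + 1)*0 = -4*0 = 0)
O(L) = -140 + 20*L (O(L) = 20*(-7 + L) = -140 + 20*L)
164*(O(12) + v) = 164*((-140 + 20*12) + 0) = 164*((-140 + 240) + 0) = 164*(100 + 0) = 164*100 = 16400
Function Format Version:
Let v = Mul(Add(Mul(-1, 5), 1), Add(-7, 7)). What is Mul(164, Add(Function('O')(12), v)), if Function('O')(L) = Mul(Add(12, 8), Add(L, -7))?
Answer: 16400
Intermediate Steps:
v = 0 (v = Mul(Add(-5, 1), 0) = Mul(-4, 0) = 0)
Function('O')(L) = Add(-140, Mul(20, L)) (Function('O')(L) = Mul(20, Add(-7, L)) = Add(-140, Mul(20, L)))
Mul(164, Add(Function('O')(12), v)) = Mul(164, Add(Add(-140, Mul(20, 12)), 0)) = Mul(164, Add(Add(-140, 240), 0)) = Mul(164, Add(100, 0)) = Mul(164, 100) = 16400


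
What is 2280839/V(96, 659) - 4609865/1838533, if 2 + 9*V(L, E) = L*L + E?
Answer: 4188340747282/2016870701 ≈ 2076.7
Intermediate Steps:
V(L, E) = -2/9 + E/9 + L**2/9 (V(L, E) = -2/9 + (L*L + E)/9 = -2/9 + (L**2 + E)/9 = -2/9 + (E + L**2)/9 = -2/9 + (E/9 + L**2/9) = -2/9 + E/9 + L**2/9)
2280839/V(96, 659) - 4609865/1838533 = 2280839/(-2/9 + (1/9)*659 + (1/9)*96**2) - 4609865/1838533 = 2280839/(-2/9 + 659/9 + (1/9)*9216) - 4609865*1/1838533 = 2280839/(-2/9 + 659/9 + 1024) - 4609865/1838533 = 2280839/1097 - 4609865/1838533 = 4188340747282/2016870701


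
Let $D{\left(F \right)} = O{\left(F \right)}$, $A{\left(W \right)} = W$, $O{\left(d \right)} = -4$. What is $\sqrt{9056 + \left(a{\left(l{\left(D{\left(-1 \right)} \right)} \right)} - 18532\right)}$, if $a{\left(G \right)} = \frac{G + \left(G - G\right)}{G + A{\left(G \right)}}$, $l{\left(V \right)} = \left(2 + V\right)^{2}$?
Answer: $\frac{i \sqrt{37902}}{2} \approx 97.342 i$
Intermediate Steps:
$D{\left(F \right)} = -4$
$a{\left(G \right)} = \frac{1}{2}$ ($a{\left(G \right)} = \frac{G + \left(G - G\right)}{G + G} = \frac{G + 0}{2 G} = G \frac{1}{2 G} = \frac{1}{2}$)
$\sqrt{9056 + \left(a{\left(l{\left(D{\left(-1 \right)} \right)} \right)} - 18532\right)} = \sqrt{9056 + \left(\frac{1}{2} - 18532\right)} = \sqrt{9056 - \frac{37063}{2}} = \sqrt{- \frac{18951}{2}} = \frac{i \sqrt{37902}}{2}$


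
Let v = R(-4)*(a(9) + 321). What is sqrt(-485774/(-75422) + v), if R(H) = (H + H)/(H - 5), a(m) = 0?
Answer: sqrt(3734438534841)/113133 ≈ 17.081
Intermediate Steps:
R(H) = 2*H/(-5 + H) (R(H) = (2*H)/(-5 + H) = 2*H/(-5 + H))
v = 856/3 (v = (2*(-4)/(-5 - 4))*(0 + 321) = (2*(-4)/(-9))*321 = (2*(-4)*(-1/9))*321 = (8/9)*321 = 856/3 ≈ 285.33)
sqrt(-485774/(-75422) + v) = sqrt(-485774/(-75422) + 856/3) = sqrt(-485774*(-1/75422) + 856/3) = sqrt(242887/37711 + 856/3) = sqrt(33009277/113133) = sqrt(3734438534841)/113133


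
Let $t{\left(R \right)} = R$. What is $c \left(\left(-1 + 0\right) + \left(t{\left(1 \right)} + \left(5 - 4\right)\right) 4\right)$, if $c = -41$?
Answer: $-287$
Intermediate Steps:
$c \left(\left(-1 + 0\right) + \left(t{\left(1 \right)} + \left(5 - 4\right)\right) 4\right) = - 41 \left(\left(-1 + 0\right) + \left(1 + \left(5 - 4\right)\right) 4\right) = - 41 \left(-1 + \left(1 + 1\right) 4\right) = - 41 \left(-1 + 2 \cdot 4\right) = - 41 \left(-1 + 8\right) = \left(-41\right) 7 = -287$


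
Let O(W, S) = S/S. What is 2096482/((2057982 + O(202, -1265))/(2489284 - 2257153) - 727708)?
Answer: -486658463142/168921527765 ≈ -2.8810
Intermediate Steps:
O(W, S) = 1
2096482/((2057982 + O(202, -1265))/(2489284 - 2257153) - 727708) = 2096482/((2057982 + 1)/(2489284 - 2257153) - 727708) = 2096482/(2057983/232131 - 727708) = 2096482/(-168921527765/232131) = 2096482*(-232131/168921527765) = -486658463142/168921527765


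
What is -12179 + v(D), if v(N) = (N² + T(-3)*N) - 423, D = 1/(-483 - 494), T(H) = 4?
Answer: -12028978365/954529 ≈ -12602.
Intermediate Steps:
D = -1/977 (D = 1/(-977) = -1/977 ≈ -0.0010235)
v(N) = -423 + N² + 4*N (v(N) = (N² + 4*N) - 423 = -423 + N² + 4*N)
-12179 + v(D) = -12179 + (-423 + (-1/977)² + 4*(-1/977)) = -12179 + (-423 + 1/954529 - 4/977) = -12179 - 403769674/954529 = -12028978365/954529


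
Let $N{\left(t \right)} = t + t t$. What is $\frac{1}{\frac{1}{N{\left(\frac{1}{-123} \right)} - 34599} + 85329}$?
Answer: $\frac{523448393}{44665327911168} \approx 1.1719 \cdot 10^{-5}$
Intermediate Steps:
$N{\left(t \right)} = t + t^{2}$
$\frac{1}{\frac{1}{N{\left(\frac{1}{-123} \right)} - 34599} + 85329} = \frac{1}{\frac{1}{\frac{1 + \frac{1}{-123}}{-123} - 34599} + 85329} = \frac{1}{\frac{1}{- \frac{1 - \frac{1}{123}}{123} - 34599} + 85329} = \frac{1}{\frac{1}{\left(- \frac{1}{123}\right) \frac{122}{123} - 34599} + 85329} = \frac{1}{\frac{1}{- \frac{122}{15129} - 34599} + 85329} = \frac{1}{\frac{1}{- \frac{523448393}{15129}} + 85329} = \frac{1}{- \frac{15129}{523448393} + 85329} = \frac{1}{\frac{44665327911168}{523448393}} = \frac{523448393}{44665327911168}$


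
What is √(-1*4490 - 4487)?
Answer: I*√8977 ≈ 94.747*I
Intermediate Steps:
√(-1*4490 - 4487) = √(-4490 - 4487) = √(-8977) = I*√8977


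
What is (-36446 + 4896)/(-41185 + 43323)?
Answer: -15775/1069 ≈ -14.757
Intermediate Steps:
(-36446 + 4896)/(-41185 + 43323) = -31550/2138 = -31550*1/2138 = -15775/1069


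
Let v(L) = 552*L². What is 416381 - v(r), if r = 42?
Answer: -557347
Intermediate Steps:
416381 - v(r) = 416381 - 552*42² = 416381 - 552*1764 = 416381 - 1*973728 = 416381 - 973728 = -557347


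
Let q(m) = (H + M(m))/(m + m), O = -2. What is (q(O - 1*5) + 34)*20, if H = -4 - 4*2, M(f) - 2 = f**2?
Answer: 4370/7 ≈ 624.29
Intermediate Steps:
M(f) = 2 + f**2
H = -12 (H = -4 - 8 = -12)
q(m) = (-10 + m**2)/(2*m) (q(m) = (-12 + (2 + m**2))/(m + m) = (-10 + m**2)/((2*m)) = (-10 + m**2)*(1/(2*m)) = (-10 + m**2)/(2*m))
(q(O - 1*5) + 34)*20 = (((-2 - 1*5)/2 - 5/(-2 - 1*5)) + 34)*20 = (((-2 - 5)/2 - 5/(-2 - 5)) + 34)*20 = (((1/2)*(-7) - 5/(-7)) + 34)*20 = ((-7/2 - 5*(-1/7)) + 34)*20 = ((-7/2 + 5/7) + 34)*20 = (-39/14 + 34)*20 = (437/14)*20 = 4370/7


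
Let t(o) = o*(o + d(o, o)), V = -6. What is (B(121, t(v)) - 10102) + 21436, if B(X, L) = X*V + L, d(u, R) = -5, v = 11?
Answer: 10674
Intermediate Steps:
t(o) = o*(-5 + o) (t(o) = o*(o - 5) = o*(-5 + o))
B(X, L) = L - 6*X (B(X, L) = X*(-6) + L = -6*X + L = L - 6*X)
(B(121, t(v)) - 10102) + 21436 = ((11*(-5 + 11) - 6*121) - 10102) + 21436 = ((11*6 - 726) - 10102) + 21436 = ((66 - 726) - 10102) + 21436 = (-660 - 10102) + 21436 = -10762 + 21436 = 10674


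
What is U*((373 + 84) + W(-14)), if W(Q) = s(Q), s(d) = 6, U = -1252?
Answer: -579676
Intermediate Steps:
W(Q) = 6
U*((373 + 84) + W(-14)) = -1252*((373 + 84) + 6) = -1252*(457 + 6) = -1252*463 = -579676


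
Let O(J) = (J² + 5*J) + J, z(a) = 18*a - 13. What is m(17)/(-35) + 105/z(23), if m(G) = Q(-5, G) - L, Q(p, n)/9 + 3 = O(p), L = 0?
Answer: 32547/14035 ≈ 2.3190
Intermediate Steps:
z(a) = -13 + 18*a
O(J) = J² + 6*J
Q(p, n) = -27 + 9*p*(6 + p) (Q(p, n) = -27 + 9*(p*(6 + p)) = -27 + 9*p*(6 + p))
m(G) = -72 (m(G) = (-27 + 9*(-5)*(6 - 5)) - 1*0 = (-27 + 9*(-5)*1) + 0 = (-27 - 45) + 0 = -72 + 0 = -72)
m(17)/(-35) + 105/z(23) = -72/(-35) + 105/(-13 + 18*23) = -72*(-1/35) + 105/(-13 + 414) = 72/35 + 105/401 = 32547/14035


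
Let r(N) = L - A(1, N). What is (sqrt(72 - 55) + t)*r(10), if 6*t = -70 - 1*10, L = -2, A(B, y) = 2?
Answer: 160/3 - 4*sqrt(17) ≈ 36.841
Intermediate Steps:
t = -40/3 (t = (-70 - 1*10)/6 = (-70 - 10)/6 = (1/6)*(-80) = -40/3 ≈ -13.333)
r(N) = -4 (r(N) = -2 - 1*2 = -2 - 2 = -4)
(sqrt(72 - 55) + t)*r(10) = (sqrt(72 - 55) - 40/3)*(-4) = (sqrt(17) - 40/3)*(-4) = (-40/3 + sqrt(17))*(-4) = 160/3 - 4*sqrt(17)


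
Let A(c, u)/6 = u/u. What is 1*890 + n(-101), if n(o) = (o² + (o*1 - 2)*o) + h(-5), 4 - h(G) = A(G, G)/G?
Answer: 107496/5 ≈ 21499.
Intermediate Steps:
A(c, u) = 6 (A(c, u) = 6*(u/u) = 6*1 = 6)
h(G) = 4 - 6/G
n(o) = 26/5 + o² + o*(-2 + o) (n(o) = (o² + (o*1 - 2)*o) + (4 - 6/(-5)) = (o² + (o - 2)*o) + (4 - 6*(-⅕)) = (o² + (-2 + o)*o) + (4 + 6/5) = (o² + o*(-2 + o)) + 26/5 = 26/5 + o² + o*(-2 + o))
1*890 + n(-101) = 1*890 + (26/5 - 2*(-101) + 2*(-101)²) = 890 + (26/5 + 202 + 2*10201) = 890 + (26/5 + 202 + 20402) = 890 + 103046/5 = 107496/5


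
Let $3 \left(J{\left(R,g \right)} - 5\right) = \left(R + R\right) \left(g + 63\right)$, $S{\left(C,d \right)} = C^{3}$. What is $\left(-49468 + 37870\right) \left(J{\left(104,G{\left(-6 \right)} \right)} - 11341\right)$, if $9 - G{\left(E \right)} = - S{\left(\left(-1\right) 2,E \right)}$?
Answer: $80010736$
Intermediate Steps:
$G{\left(E \right)} = 1$ ($G{\left(E \right)} = 9 - - \left(\left(-1\right) 2\right)^{3} = 9 - - \left(-2\right)^{3} = 9 - \left(-1\right) \left(-8\right) = 9 - 8 = 1$)
$J{\left(R,g \right)} = 5 + \frac{2 R \left(63 + g\right)}{3}$ ($J{\left(R,g \right)} = 5 + \frac{\left(R + R\right) \left(g + 63\right)}{3} = 5 + \frac{2 R \left(63 + g\right)}{3}$)
$\left(-49468 + 37870\right) \left(J{\left(104,G{\left(-6 \right)} \right)} - 11341\right) = \left(-49468 + 37870\right) \left(\left(5 + 42 \cdot 104 + \frac{2}{3} \cdot 104 \cdot 1\right) - 11341\right) = - 11598 \left(\left(5 + 4368 + \frac{208}{3}\right) - 11341\right) = - 11598 \left(\frac{13327}{3} - 11341\right) = \left(-11598\right) \left(- \frac{20696}{3}\right) = 80010736$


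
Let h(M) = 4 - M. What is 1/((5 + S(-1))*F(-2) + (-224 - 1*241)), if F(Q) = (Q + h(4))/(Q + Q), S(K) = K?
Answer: -1/463 ≈ -0.0021598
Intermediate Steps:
F(Q) = ½ (F(Q) = (Q + (4 - 1*4))/(Q + Q) = (Q + (4 - 4))/((2*Q)) = (Q + 0)*(1/(2*Q)) = Q*(1/(2*Q)) = ½)
1/((5 + S(-1))*F(-2) + (-224 - 1*241)) = 1/((5 - 1)*(½) + (-224 - 1*241)) = 1/(4*(½) + (-224 - 241)) = 1/(2 - 465) = 1/(-463) = -1/463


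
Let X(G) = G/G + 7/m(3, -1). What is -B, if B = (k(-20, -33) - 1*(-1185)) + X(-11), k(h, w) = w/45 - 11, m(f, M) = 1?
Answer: -17719/15 ≈ -1181.3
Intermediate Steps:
X(G) = 8 (X(G) = G/G + 7/1 = 1 + 7*1 = 1 + 7 = 8)
k(h, w) = -11 + w/45 (k(h, w) = w/45 - 11 = -11 + w/45)
B = 17719/15 (B = ((-11 + (1/45)*(-33)) - 1*(-1185)) + 8 = ((-11 - 11/15) + 1185) + 8 = (-176/15 + 1185) + 8 = 17599/15 + 8 = 17719/15 ≈ 1181.3)
-B = -1*17719/15 = -17719/15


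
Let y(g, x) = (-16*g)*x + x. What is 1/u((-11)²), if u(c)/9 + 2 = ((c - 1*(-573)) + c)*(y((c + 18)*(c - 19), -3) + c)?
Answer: 1/4992655752 ≈ 2.0029e-10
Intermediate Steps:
y(g, x) = x - 16*g*x (y(g, x) = -16*g*x + x = x - 16*g*x)
u(c) = -18 + 9*(573 + 2*c)*(-3 + c + 48*(-19 + c)*(18 + c)) (u(c) = -18 + 9*(((c - 1*(-573)) + c)*(-3*(1 - 16*(c + 18)*(c - 19)) + c)) = -18 + 9*(((c + 573) + c)*(-3*(1 - 16*(18 + c)*(-19 + c)) + c)) = -18 + 9*(((573 + c) + c)*(-3*(1 - 16*(-19 + c)*(18 + c)) + c)) = -18 + 9*((573 + 2*c)*(-3*(1 - 16*(-19 + c)*(18 + c)) + c)) = -18 + 9*((573 + 2*c)*((-3 + 48*(-19 + c)*(18 + c)) + c)) = -18 + 9*((573 + 2*c)*(-3 + c + 48*(-19 + c)*(18 + c))) = -18 + 9*(573 + 2*c)*(-3 + c + 48*(-19 + c)*(18 + c)))
1/u((-11)²) = 1/(-84672801 - 537921*(-11)² + 864*((-11)²)³ + 246690*((-11)²)²) = 1/(-84672801 - 537921*121 + 864*121³ + 246690*121²) = 1/(-84672801 - 65088441 + 864*1771561 + 246690*14641) = 1/(-84672801 - 65088441 + 1530628704 + 3611788290) = 1/4992655752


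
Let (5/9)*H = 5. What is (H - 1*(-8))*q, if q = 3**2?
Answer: 153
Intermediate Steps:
H = 9 (H = (9/5)*5 = 9)
q = 9
(H - 1*(-8))*q = (9 - 1*(-8))*9 = (9 + 8)*9 = 17*9 = 153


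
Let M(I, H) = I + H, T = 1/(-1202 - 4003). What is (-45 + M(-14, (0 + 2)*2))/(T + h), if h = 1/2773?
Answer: -793840575/2432 ≈ -3.2641e+5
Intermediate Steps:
h = 1/2773 ≈ 0.00036062
T = -1/5205 (T = 1/(-5205) = -1/5205 ≈ -0.00019212)
M(I, H) = H + I
(-45 + M(-14, (0 + 2)*2))/(T + h) = (-45 + ((0 + 2)*2 - 14))/(-1/5205 + 1/2773) = (-45 + (2*2 - 14))/(2432/14433465) = (-45 + (4 - 14))*(14433465/2432) = (-45 - 10)*(14433465/2432) = -55*14433465/2432 = -793840575/2432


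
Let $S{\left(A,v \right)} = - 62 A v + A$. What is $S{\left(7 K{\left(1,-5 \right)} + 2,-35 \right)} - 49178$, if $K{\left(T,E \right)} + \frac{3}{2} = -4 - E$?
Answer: $- \frac{104869}{2} \approx -52435.0$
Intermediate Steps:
$K{\left(T,E \right)} = - \frac{11}{2} - E$ ($K{\left(T,E \right)} = - \frac{3}{2} - \left(4 + E\right) = - \frac{11}{2} - E$)
$S{\left(A,v \right)} = A - 62 A v$ ($S{\left(A,v \right)} = - 62 A v + A = A - 62 A v$)
$S{\left(7 K{\left(1,-5 \right)} + 2,-35 \right)} - 49178 = \left(7 \left(- \frac{11}{2} - -5\right) + 2\right) \left(1 - -2170\right) - 49178 = \left(7 \left(- \frac{11}{2} + 5\right) + 2\right) \left(1 + 2170\right) - 49178 = \left(7 \left(- \frac{1}{2}\right) + 2\right) 2171 - 49178 = \left(- \frac{7}{2} + 2\right) 2171 - 49178 = \left(- \frac{3}{2}\right) 2171 - 49178 = - \frac{6513}{2} - 49178 = - \frac{104869}{2}$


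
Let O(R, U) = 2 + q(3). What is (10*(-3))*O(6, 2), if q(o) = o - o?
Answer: -60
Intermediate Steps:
q(o) = 0
O(R, U) = 2 (O(R, U) = 2 + 0 = 2)
(10*(-3))*O(6, 2) = (10*(-3))*2 = -30*2 = -60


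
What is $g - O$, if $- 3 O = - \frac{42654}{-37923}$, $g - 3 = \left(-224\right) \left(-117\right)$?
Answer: $\frac{994013971}{37923} \approx 26211.0$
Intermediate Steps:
$g = 26211$ ($g = 3 - -26208 = 3 + 26208 = 26211$)
$O = - \frac{14218}{37923}$ ($O = - \frac{\left(-42654\right) \frac{1}{-37923}}{3} = - \frac{\left(-42654\right) \left(- \frac{1}{37923}\right)}{3} = \left(- \frac{1}{3}\right) \frac{14218}{12641} = - \frac{14218}{37923} \approx -0.37492$)
$g - O = 26211 - - \frac{14218}{37923} = 26211 + \frac{14218}{37923} = \frac{994013971}{37923}$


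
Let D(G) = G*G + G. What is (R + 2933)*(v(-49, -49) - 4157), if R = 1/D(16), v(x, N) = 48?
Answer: -3278065693/272 ≈ -1.2052e+7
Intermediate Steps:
D(G) = G + G² (D(G) = G² + G = G + G²)
R = 1/272 (R = 1/(16*(1 + 16)) = 1/(16*17) = 1/272 ≈ 0.0036765)
(R + 2933)*(v(-49, -49) - 4157) = (1/272 + 2933)*(48 - 4157) = (797777/272)*(-4109) = -3278065693/272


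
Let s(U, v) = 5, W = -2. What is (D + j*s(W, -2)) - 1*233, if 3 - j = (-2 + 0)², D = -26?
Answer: -264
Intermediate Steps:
j = -1 (j = 3 - (-2 + 0)² = 3 - 1*(-2)² = 3 - 1*4 = 3 - 4 = -1)
(D + j*s(W, -2)) - 1*233 = (-26 - 1*5) - 1*233 = (-26 - 5) - 233 = -31 - 233 = -264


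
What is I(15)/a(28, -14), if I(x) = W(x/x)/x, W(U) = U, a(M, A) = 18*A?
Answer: -1/3780 ≈ -0.00026455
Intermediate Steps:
I(x) = 1/x (I(x) = (x/x)/x = 1/x)
I(15)/a(28, -14) = 1/(15*((18*(-14)))) = (1/15)/(-252) = (1/15)*(-1/252) = -1/3780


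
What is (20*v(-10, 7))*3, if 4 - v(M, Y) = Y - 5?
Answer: 120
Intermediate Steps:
v(M, Y) = 9 - Y (v(M, Y) = 4 - (Y - 5) = 4 - (-5 + Y) = 4 + (5 - Y) = 9 - Y)
(20*v(-10, 7))*3 = (20*(9 - 1*7))*3 = (20*(9 - 7))*3 = (20*2)*3 = 40*3 = 120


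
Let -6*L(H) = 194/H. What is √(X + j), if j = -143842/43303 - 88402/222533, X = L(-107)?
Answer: I*√32693249854750034365224591/3093267226179 ≈ 1.8485*I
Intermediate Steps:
L(H) = -97/(3*H)
X = 97/321 (X = -97/3/(-107) = -97/3*(-1/107) = 97/321 ≈ 0.30218)
j = -35837663592/9636346499 (j = -143842*1/43303 - 88402*1/222533 = -143842/43303 - 88402/222533 = -35837663592/9636346499 ≈ -3.7190)
√(X + j) = √(97/321 - 35837663592/9636346499) = √(-10569164402629/3093267226179) = I*√32693249854750034365224591/3093267226179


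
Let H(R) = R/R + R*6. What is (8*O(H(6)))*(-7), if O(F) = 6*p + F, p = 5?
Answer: -3752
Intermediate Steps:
H(R) = 1 + 6*R
O(F) = 30 + F (O(F) = 6*5 + F = 30 + F)
(8*O(H(6)))*(-7) = (8*(30 + (1 + 6*6)))*(-7) = (8*(30 + (1 + 36)))*(-7) = (8*(30 + 37))*(-7) = (8*67)*(-7) = 536*(-7) = -3752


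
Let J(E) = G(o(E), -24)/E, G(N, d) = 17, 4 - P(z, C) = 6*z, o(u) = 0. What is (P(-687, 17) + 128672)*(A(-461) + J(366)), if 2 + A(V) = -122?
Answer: -1004107811/61 ≈ -1.6461e+7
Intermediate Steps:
P(z, C) = 4 - 6*z
A(V) = -124 (A(V) = -2 - 122 = -124)
J(E) = 17/E
(P(-687, 17) + 128672)*(A(-461) + J(366)) = ((4 - 6*(-687)) + 128672)*(-124 + 17/366) = ((4 + 4122) + 128672)*(-124 + 17*(1/366)) = (4126 + 128672)*(-124 + 17/366) = 132798*(-45367/366) = -1004107811/61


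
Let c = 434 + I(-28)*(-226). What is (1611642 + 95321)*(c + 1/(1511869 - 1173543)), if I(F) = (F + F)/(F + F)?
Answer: 120122074206067/338326 ≈ 3.5505e+8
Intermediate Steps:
I(F) = 1 (I(F) = (2*F)/((2*F)) = (2*F)*(1/(2*F)) = 1)
c = 208 (c = 434 + 1*(-226) = 434 - 226 = 208)
(1611642 + 95321)*(c + 1/(1511869 - 1173543)) = (1611642 + 95321)*(208 + 1/(1511869 - 1173543)) = 1706963*(208 + 1/338326) = 1706963*(70371809/338326) = 120122074206067/338326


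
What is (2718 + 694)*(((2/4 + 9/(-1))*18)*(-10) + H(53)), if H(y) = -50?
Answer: 5049760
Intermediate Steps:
(2718 + 694)*(((2/4 + 9/(-1))*18)*(-10) + H(53)) = (2718 + 694)*(((2/4 + 9/(-1))*18)*(-10) - 50) = 3412*(((2*(¼) + 9*(-1))*18)*(-10) - 50) = 3412*(((½ - 9)*18)*(-10) - 50) = 3412*(-17/2*18*(-10) - 50) = 3412*(-153*(-10) - 50) = 3412*(1530 - 50) = 3412*1480 = 5049760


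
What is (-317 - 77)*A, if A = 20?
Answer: -7880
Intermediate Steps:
(-317 - 77)*A = (-317 - 77)*20 = -394*20 = -7880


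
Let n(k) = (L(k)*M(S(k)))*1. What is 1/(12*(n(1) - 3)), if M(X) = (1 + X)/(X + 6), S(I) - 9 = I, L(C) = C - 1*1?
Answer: -1/36 ≈ -0.027778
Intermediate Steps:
L(C) = -1 + C (L(C) = C - 1 = -1 + C)
S(I) = 9 + I
M(X) = (1 + X)/(6 + X)
n(k) = (-1 + k)*(10 + k)/(15 + k) (n(k) = ((-1 + k)*((1 + (9 + k))/(6 + (9 + k))))*1 = ((-1 + k)*((10 + k)/(15 + k)))*1 = ((-1 + k)*(10 + k)/(15 + k))*1 = (-1 + k)*(10 + k)/(15 + k))
1/(12*(n(1) - 3)) = 1/(12*((-1 + 1)*(10 + 1)/(15 + 1) - 3)) = 1/(12*(0*11/16 - 3)) = 1/(12*((1/16)*0*11 - 3)) = 1/(12*(0 - 3)) = 1/(12*(-3)) = 1/(-36) = -1/36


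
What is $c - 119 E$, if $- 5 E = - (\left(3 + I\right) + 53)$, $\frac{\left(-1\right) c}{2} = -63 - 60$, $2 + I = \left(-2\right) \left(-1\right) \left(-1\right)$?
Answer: $- \frac{4958}{5} \approx -991.6$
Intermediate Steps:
$I = -4$ ($I = -2 + \left(-2\right) \left(-1\right) \left(-1\right) = -2 + 2 \left(-1\right) = -2 - 2 = -4$)
$c = 246$ ($c = - 2 \left(-63 - 60\right) = \left(-2\right) \left(-123\right) = 246$)
$E = \frac{52}{5}$ ($E = - \frac{\left(-1\right) \left(\left(3 - 4\right) + 53\right)}{5} = - \frac{\left(-1\right) \left(-1 + 53\right)}{5} = - \frac{\left(-1\right) 52}{5} = \left(- \frac{1}{5}\right) \left(-52\right) = \frac{52}{5} \approx 10.4$)
$c - 119 E = 246 - \frac{6188}{5} = - \frac{4958}{5}$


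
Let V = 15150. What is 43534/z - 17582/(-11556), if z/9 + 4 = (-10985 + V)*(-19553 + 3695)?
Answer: 290302532603/190814330286 ≈ 1.5214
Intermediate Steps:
z = -594437166 (z = -36 + 9*((-10985 + 15150)*(-19553 + 3695)) = -36 + 9*(4165*(-15858)) = -36 + 9*(-66048570) = -36 - 594437130 = -594437166)
43534/z - 17582/(-11556) = 43534/(-594437166) - 17582/(-11556) = 43534*(-1/594437166) - 17582*(-1/11556) = -21767/297218583 + 8791/5778 = 290302532603/190814330286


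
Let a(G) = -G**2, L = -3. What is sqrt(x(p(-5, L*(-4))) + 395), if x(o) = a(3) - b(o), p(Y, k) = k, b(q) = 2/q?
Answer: sqrt(13890)/6 ≈ 19.643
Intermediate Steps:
x(o) = -9 - 2/o (x(o) = -1*3**2 - 2/o = -1*9 - 2/o = -9 - 2/o)
sqrt(x(p(-5, L*(-4))) + 395) = sqrt((-9 - 2/((-3*(-4)))) + 395) = sqrt((-9 - 2/12) + 395) = sqrt((-9 - 2*1/12) + 395) = sqrt((-9 - 1/6) + 395) = sqrt(-55/6 + 395) = sqrt(2315/6) = sqrt(13890)/6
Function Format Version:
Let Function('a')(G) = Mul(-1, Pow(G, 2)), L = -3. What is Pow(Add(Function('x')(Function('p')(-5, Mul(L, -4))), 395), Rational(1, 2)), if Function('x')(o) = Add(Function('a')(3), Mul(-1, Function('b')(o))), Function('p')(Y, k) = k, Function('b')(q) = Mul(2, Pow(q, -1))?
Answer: Mul(Rational(1, 6), Pow(13890, Rational(1, 2))) ≈ 19.643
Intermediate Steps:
Function('x')(o) = Add(-9, Mul(-2, Pow(o, -1))) (Function('x')(o) = Add(Mul(-1, Pow(3, 2)), Mul(-1, Mul(2, Pow(o, -1)))) = Add(Mul(-1, 9), Mul(-2, Pow(o, -1))) = Add(-9, Mul(-2, Pow(o, -1))))
Pow(Add(Function('x')(Function('p')(-5, Mul(L, -4))), 395), Rational(1, 2)) = Pow(Add(Add(-9, Mul(-2, Pow(Mul(-3, -4), -1))), 395), Rational(1, 2)) = Pow(Add(Add(-9, Mul(-2, Pow(12, -1))), 395), Rational(1, 2)) = Pow(Add(Add(-9, Mul(-2, Rational(1, 12))), 395), Rational(1, 2)) = Pow(Add(Add(-9, Rational(-1, 6)), 395), Rational(1, 2)) = Pow(Add(Rational(-55, 6), 395), Rational(1, 2)) = Pow(Rational(2315, 6), Rational(1, 2)) = Mul(Rational(1, 6), Pow(13890, Rational(1, 2)))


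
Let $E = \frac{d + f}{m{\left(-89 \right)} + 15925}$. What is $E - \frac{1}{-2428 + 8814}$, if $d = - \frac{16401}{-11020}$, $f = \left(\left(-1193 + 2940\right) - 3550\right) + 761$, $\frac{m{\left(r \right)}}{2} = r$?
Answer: $- \frac{36699105697}{554087484420} \approx -0.066233$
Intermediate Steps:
$m{\left(r \right)} = 2 r$
$f = -1042$ ($f = \left(1747 - 3550\right) + 761 = -1803 + 761 = -1042$)
$d = \frac{16401}{11020}$ ($d = \left(-16401\right) \left(- \frac{1}{11020}\right) = \frac{16401}{11020} \approx 1.4883$)
$E = - \frac{11466439}{173531940}$ ($E = \frac{\frac{16401}{11020} - 1042}{2 \left(-89\right) + 15925} = - \frac{11466439}{11020 \left(-178 + 15925\right)} = - \frac{11466439}{11020 \cdot 15747} = \left(- \frac{11466439}{11020}\right) \frac{1}{15747} = - \frac{11466439}{173531940} \approx -0.066077$)
$E - \frac{1}{-2428 + 8814} = - \frac{11466439}{173531940} - \frac{1}{-2428 + 8814} = - \frac{11466439}{173531940} - \frac{1}{6386} = - \frac{36699105697}{554087484420}$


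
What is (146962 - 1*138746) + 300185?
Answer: 308401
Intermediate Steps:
(146962 - 1*138746) + 300185 = (146962 - 138746) + 300185 = 8216 + 300185 = 308401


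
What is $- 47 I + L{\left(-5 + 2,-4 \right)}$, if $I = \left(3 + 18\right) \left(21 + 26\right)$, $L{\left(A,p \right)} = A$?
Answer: $-46392$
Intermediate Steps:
$I = 987$ ($I = 21 \cdot 47 = 987$)
$- 47 I + L{\left(-5 + 2,-4 \right)} = \left(-47\right) 987 + \left(-5 + 2\right) = -46389 - 3 = -46392$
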